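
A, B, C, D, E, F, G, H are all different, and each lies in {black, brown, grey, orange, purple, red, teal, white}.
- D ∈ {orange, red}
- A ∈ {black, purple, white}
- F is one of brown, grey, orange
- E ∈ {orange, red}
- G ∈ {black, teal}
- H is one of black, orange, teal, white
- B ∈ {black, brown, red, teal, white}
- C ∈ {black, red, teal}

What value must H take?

The 8 variables together cover exactly {black, brown, grey, orange, purple, red, teal, white} — 8 values for 8 variables — and grey appears only in F's list, so F = grey.
The 7 still-open variables draw from only 7 values {black, brown, orange, purple, red, teal, white}, so each is used; only B can be brown, hence B = brown.
Among the 6 still-open variables, purple fits only A (and all 6 values in {black, orange, purple, red, teal, white} must be used), so A = purple.
The 5 still-open variables draw from only 5 values {black, orange, red, teal, white}, so each is used; only H can be white, hence H = white.

white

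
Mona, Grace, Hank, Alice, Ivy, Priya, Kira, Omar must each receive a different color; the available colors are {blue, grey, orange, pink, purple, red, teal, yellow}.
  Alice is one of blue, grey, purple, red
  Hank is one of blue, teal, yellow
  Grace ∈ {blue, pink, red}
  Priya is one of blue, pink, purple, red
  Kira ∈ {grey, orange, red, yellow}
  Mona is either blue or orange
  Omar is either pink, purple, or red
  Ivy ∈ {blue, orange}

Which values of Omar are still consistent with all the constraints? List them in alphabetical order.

The 8 variables draw from only 8 values {blue, grey, orange, pink, purple, red, teal, yellow}, so each is used; only Hank can be teal, hence Hank = teal.
The 7 still-open variables together cover exactly {blue, grey, orange, pink, purple, red, yellow} — 7 values for 7 variables — and yellow appears only in Kira's list, so Kira = yellow.
The 6 still-open variables together cover exactly {blue, grey, orange, pink, purple, red} — 6 values for 6 variables — and grey appears only in Alice's list, so Alice = grey.
Mona and Ivy between them cover only {blue, orange} — a naked pair. Remove those values from Grace, Priya.
No further eliminations apply; Omar can still be any of pink, purple, red.

pink, purple, red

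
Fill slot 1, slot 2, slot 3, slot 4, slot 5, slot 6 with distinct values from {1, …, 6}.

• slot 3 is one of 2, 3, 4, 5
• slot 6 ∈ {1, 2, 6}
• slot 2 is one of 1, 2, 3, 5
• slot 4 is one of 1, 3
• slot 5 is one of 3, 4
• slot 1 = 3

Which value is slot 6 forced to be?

6

slot 1 must be 3 (only option left). Eliminate 3 elsewhere: slot 2, slot 3, slot 4, slot 5.
slot 4's domain is down to {1}, so slot 4 = 1. So slot 2, slot 6 can't be 1.
slot 5 has just one choice, so slot 5 = 4. So slot 3 can't be 4.
The 3 still-open variables together cover exactly {2, 5, 6} — 3 values for 3 variables — and 6 appears only in slot 6's list, so slot 6 = 6.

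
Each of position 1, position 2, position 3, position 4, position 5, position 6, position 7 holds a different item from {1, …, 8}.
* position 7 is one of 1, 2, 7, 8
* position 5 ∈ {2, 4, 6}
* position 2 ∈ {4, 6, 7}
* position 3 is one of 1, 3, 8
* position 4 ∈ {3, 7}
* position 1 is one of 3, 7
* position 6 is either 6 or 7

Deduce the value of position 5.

The 2 variables position 1 and position 4 are confined to {3, 7}, which locks those values in; drop them from position 2, position 3, position 6, position 7.
position 6's domain is down to {6}, so position 6 = 6. So position 2, position 5 can't be 6.
That leaves position 2 = 4. Strike 4 from position 5.
So position 5 = 2.

2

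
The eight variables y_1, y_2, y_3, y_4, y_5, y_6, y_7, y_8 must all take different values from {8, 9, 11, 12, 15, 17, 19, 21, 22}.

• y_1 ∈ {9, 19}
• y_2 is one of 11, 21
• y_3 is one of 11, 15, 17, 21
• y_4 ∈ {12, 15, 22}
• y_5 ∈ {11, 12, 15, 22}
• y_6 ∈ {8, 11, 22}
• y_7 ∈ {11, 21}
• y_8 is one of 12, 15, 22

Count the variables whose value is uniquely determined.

y_2 and y_7 share exactly the 2 values {11, 21}; by pigeonhole those values go to them, so strike 11, 21 from y_3, y_5, y_6.
y_4, y_5, y_8 between them cover only {12, 15, 22} — a naked triple. Remove those values from y_3, y_6.
y_3 has just one choice, so y_3 = 17.
That leaves y_6 = 8.
Determined: y_3=17, y_6=8. The other variables each still have more than one consistent value. That makes 2.

2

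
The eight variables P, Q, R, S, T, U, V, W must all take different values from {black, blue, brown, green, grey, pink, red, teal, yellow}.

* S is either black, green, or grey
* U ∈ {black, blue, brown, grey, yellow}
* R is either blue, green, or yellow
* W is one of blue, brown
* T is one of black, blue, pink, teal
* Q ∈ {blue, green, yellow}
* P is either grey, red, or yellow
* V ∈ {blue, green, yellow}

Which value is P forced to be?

The 3 variables Q, R, V are confined to {blue, green, yellow}, which locks those values in; drop them from P, S, T, U, W.
W must be brown (only option left). So U can't be brown.
S and U share exactly the 2 values {black, grey}; by pigeonhole those values go to them, so strike black, grey from P, T.
So P = red.

red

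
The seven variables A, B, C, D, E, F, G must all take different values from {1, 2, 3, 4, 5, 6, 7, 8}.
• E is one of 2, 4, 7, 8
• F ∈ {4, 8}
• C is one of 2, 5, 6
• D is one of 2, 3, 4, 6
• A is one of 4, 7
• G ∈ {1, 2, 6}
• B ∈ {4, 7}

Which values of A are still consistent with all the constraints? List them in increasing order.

A and B between them cover only {4, 7} — a naked pair. Remove those values from D, E, F.
F's domain is down to {8}, so F = 8. So E can't be 8.
That leaves E = 2. Strike 2 from C, D, G.
No further eliminations apply; A can still be any of 4, 7.

4, 7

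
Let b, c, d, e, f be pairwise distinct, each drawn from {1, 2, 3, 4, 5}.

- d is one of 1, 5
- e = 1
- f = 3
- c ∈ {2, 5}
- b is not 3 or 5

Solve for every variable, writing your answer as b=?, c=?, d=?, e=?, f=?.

e must be 1 (only option left). So b, d can't be 1.
f has just one choice, so f = 3.
d has just one choice, so d = 5. So c can't be 5.
c has just one choice, so c = 2. Strike 2 from b.
b's domain is down to {4}, so b = 4.

b=4, c=2, d=5, e=1, f=3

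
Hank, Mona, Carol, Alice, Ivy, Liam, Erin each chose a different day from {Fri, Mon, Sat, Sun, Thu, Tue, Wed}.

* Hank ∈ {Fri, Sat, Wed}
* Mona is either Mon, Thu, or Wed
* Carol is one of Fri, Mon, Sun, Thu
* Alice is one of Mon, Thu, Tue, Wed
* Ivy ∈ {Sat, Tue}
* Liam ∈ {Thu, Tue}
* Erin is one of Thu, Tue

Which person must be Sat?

Among the 7 variables, Sun fits only Carol (and all 7 values in {Fri, Mon, Sat, Sun, Thu, Tue, Wed} must be used), so Carol = Sun.
Among the 6 still-open variables, Fri fits only Hank (and all 6 values in {Fri, Mon, Sat, Thu, Tue, Wed} must be used), so Hank = Fri.
The 5 still-open variables draw from only 5 values {Mon, Sat, Thu, Tue, Wed}, so each is used; only Ivy can be Sat, hence Ivy = Sat.

Ivy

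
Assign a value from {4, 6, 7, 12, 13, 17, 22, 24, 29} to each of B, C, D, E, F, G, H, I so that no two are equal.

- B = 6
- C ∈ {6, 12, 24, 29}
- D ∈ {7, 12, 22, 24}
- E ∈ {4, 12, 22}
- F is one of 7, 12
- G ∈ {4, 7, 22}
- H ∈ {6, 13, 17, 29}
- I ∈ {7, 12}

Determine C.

B's domain is down to {6}, so B = 6. Remove 6 from C, H.
The 2 variables F and I are confined to {7, 12}, which locks those values in; drop them from C, D, E, G.
E and G between them cover only {4, 22} — a naked pair. Remove those values from D.
D has just one choice, so D = 24. Remove 24 from C.
So C = 29.

29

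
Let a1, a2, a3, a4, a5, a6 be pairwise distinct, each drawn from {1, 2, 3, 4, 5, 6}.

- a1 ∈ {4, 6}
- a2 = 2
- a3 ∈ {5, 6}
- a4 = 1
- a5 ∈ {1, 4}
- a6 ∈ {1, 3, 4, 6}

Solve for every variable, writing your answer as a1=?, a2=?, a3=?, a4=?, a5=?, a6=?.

a2 must be 2 (only option left).
That leaves a4 = 1. So a5, a6 can't be 1.
a5's domain is down to {4}, so a5 = 4. Remove 4 from a1, a6.
That leaves a1 = 6. Strike 6 from a3, a6.
a3's domain is down to {5}, so a3 = 5.
That leaves a6 = 3.

a1=6, a2=2, a3=5, a4=1, a5=4, a6=3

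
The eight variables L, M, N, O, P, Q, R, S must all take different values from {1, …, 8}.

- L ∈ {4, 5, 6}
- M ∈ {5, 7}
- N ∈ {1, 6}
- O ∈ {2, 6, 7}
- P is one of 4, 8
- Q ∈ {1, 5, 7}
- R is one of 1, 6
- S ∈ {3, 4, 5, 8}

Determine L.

4

Among the 8 variables, 2 fits only O (and all 8 values in {1, 2, 3, 4, 5, 6, 7, 8} must be used), so O = 2.
The 7 still-open variables draw from only 7 values {1, 3, 4, 5, 6, 7, 8}, so each is used; only S can be 3, hence S = 3.
The 6 still-open variables together cover exactly {1, 4, 5, 6, 7, 8} — 6 values for 6 variables — and 8 appears only in P's list, so P = 8.
The 5 still-open variables draw from only 5 values {1, 4, 5, 6, 7}, so each is used; only L can be 4, hence L = 4.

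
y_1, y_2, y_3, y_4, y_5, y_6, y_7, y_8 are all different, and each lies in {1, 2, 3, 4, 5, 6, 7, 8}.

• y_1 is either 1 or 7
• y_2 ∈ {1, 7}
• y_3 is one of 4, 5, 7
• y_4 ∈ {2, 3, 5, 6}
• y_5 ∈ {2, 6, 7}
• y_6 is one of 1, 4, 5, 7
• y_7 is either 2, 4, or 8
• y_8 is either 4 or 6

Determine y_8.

6

The 8 variables draw from only 8 values {1, 2, 3, 4, 5, 6, 7, 8}, so each is used; only y_4 can be 3, hence y_4 = 3.
The 7 still-open variables together cover exactly {1, 2, 4, 5, 6, 7, 8} — 7 values for 7 variables — and 8 appears only in y_7's list, so y_7 = 8.
The 6 still-open variables draw from only 6 values {1, 2, 4, 5, 6, 7}, so each is used; only y_5 can be 2, hence y_5 = 2.
Among the 5 still-open variables, 6 fits only y_8 (and all 5 values in {1, 4, 5, 6, 7} must be used), so y_8 = 6.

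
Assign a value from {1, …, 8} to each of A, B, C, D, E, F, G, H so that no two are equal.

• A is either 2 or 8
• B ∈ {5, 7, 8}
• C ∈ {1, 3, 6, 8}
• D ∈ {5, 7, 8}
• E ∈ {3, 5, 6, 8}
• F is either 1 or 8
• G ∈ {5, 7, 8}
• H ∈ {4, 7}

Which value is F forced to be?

The 8 variables draw from only 8 values {1, 2, 3, 4, 5, 6, 7, 8}, so each is used; only A can be 2, hence A = 2.
The 7 still-open variables draw from only 7 values {1, 3, 4, 5, 6, 7, 8}, so each is used; only H can be 4, hence H = 4.
B, D, G share exactly the 3 values {5, 7, 8}; by pigeonhole those values go to them, so strike 5, 7, 8 from C, E, F.
So F = 1.

1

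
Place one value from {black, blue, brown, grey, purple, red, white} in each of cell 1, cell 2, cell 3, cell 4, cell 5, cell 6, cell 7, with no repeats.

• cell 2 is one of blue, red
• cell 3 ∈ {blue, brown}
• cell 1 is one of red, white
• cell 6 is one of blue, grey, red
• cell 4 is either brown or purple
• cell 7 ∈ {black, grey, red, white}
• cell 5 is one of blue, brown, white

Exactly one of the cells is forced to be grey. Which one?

cell 6

Among the 7 variables, black fits only cell 7 (and all 7 values in {black, blue, brown, grey, purple, red, white} must be used), so cell 7 = black.
The 6 still-open variables together cover exactly {blue, brown, grey, purple, red, white} — 6 values for 6 variables — and grey appears only in cell 6's list, so cell 6 = grey.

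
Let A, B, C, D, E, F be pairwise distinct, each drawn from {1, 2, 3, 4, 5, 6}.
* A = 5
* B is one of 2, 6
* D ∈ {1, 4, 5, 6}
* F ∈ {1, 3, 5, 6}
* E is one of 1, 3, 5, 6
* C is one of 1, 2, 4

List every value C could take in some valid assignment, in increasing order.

1, 2, 4

A's domain is down to {5}, so A = 5. So D, E, F can't be 5.
No further eliminations apply; C can still be any of 1, 2, 4.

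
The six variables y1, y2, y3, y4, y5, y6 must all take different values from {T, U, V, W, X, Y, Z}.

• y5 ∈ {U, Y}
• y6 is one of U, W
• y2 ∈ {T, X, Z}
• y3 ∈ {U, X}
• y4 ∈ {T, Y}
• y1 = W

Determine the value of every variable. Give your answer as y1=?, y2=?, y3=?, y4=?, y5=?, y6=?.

y1 must be W (only option left). Strike W from y6.
y6 must be U (only option left). Remove U from y3, y5.
y3's domain is down to {X}, so y3 = X. Remove X from y2.
That leaves y5 = Y. Eliminate Y elsewhere: y4.
y4's domain is down to {T}, so y4 = T. So y2 can't be T.
y2 must be Z (only option left).

y1=W, y2=Z, y3=X, y4=T, y5=Y, y6=U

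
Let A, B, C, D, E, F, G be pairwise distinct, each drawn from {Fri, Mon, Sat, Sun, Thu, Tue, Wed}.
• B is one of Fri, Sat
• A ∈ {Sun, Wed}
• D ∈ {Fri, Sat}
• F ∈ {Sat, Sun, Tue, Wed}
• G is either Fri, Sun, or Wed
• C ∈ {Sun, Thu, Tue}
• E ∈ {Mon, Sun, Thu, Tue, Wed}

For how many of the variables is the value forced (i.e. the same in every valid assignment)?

The 7 variables draw from only 7 values {Fri, Mon, Sat, Sun, Thu, Tue, Wed}, so each is used; only E can be Mon, hence E = Mon.
The 6 still-open variables together cover exactly {Fri, Sat, Sun, Thu, Tue, Wed} — 6 values for 6 variables — and Thu appears only in C's list, so C = Thu.
The 5 still-open variables together cover exactly {Fri, Sat, Sun, Tue, Wed} — 5 values for 5 variables — and Tue appears only in F's list, so F = Tue.
The 2 variables B and D are confined to {Fri, Sat}, which locks those values in; drop them from G.
Determined: C=Thu, E=Mon, F=Tue. The other variables each still have more than one consistent value. That makes 3.

3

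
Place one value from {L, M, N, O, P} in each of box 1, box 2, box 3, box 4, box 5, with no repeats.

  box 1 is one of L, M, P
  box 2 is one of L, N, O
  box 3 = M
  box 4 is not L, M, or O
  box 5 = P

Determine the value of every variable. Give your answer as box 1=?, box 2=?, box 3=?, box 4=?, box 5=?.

box 3 has just one choice, so box 3 = M. Eliminate M elsewhere: box 1.
box 5 must be P (only option left). Eliminate P elsewhere: box 1, box 4.
That leaves box 1 = L. Eliminate L elsewhere: box 2.
box 4 must be N (only option left). Eliminate N elsewhere: box 2.
box 2's domain is down to {O}, so box 2 = O.

box 1=L, box 2=O, box 3=M, box 4=N, box 5=P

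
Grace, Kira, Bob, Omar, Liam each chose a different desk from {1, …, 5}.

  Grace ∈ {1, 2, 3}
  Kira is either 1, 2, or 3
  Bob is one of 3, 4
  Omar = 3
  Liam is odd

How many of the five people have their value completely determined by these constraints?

Omar's domain is down to {3}, so Omar = 3. Remove 3 from Grace, Kira, Bob, Liam.
That leaves Bob = 4.
The 3 still-open variables together cover exactly {1, 2, 5} — 3 values for 3 variables — and 5 appears only in Liam's list, so Liam = 5.
Determined: Bob=4, Omar=3, Liam=5. The other people each still have more than one consistent value. That makes 3.

3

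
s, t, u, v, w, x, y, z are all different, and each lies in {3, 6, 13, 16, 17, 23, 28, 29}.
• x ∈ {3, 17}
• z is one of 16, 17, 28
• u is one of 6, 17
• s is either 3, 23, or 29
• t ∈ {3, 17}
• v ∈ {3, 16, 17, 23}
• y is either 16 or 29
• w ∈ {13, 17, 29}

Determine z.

28

Among the 8 variables, 6 fits only u (and all 8 values in {3, 6, 13, 16, 17, 23, 28, 29} must be used), so u = 6.
The 7 still-open variables together cover exactly {3, 13, 16, 17, 23, 28, 29} — 7 values for 7 variables — and 13 appears only in w's list, so w = 13.
Among the 6 still-open variables, 28 fits only z (and all 6 values in {3, 16, 17, 23, 28, 29} must be used), so z = 28.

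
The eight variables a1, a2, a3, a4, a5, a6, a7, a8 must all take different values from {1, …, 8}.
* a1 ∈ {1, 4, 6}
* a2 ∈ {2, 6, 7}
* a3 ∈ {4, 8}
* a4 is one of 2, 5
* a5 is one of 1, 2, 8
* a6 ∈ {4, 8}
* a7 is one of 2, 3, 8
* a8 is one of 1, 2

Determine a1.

6

The 8 variables together cover exactly {1, 2, 3, 4, 5, 6, 7, 8} — 8 values for 8 variables — and 3 appears only in a7's list, so a7 = 3.
Among the 7 still-open variables, 5 fits only a4 (and all 7 values in {1, 2, 4, 5, 6, 7, 8} must be used), so a4 = 5.
The 6 still-open variables together cover exactly {1, 2, 4, 6, 7, 8} — 6 values for 6 variables — and 7 appears only in a2's list, so a2 = 7.
The 5 still-open variables draw from only 5 values {1, 2, 4, 6, 8}, so each is used; only a1 can be 6, hence a1 = 6.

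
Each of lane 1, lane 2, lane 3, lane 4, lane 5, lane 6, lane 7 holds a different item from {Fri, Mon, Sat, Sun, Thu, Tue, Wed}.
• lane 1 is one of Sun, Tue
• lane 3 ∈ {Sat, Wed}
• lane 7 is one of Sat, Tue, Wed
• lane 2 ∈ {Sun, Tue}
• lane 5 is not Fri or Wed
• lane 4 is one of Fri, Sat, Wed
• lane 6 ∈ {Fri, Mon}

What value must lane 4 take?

Fri

Among the 7 variables, Thu fits only lane 5 (and all 7 values in {Fri, Mon, Sat, Sun, Thu, Tue, Wed} must be used), so lane 5 = Thu.
The 6 still-open variables draw from only 6 values {Fri, Mon, Sat, Sun, Tue, Wed}, so each is used; only lane 6 can be Mon, hence lane 6 = Mon.
The 5 still-open variables draw from only 5 values {Fri, Sat, Sun, Tue, Wed}, so each is used; only lane 4 can be Fri, hence lane 4 = Fri.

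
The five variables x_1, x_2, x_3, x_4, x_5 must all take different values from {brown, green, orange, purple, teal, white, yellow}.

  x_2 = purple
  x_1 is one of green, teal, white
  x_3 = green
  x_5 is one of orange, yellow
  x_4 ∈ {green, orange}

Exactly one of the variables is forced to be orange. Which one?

x_2 must be purple (only option left).
x_3 must be green (only option left). Strike green from x_1, x_4.
So orange goes to x_4.

x_4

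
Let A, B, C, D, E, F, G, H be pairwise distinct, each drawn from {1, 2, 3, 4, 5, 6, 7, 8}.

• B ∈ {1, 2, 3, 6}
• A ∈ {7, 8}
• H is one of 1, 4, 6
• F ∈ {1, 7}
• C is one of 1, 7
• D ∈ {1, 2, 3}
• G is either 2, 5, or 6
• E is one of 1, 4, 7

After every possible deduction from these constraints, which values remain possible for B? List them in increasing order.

The 8 variables together cover exactly {1, 2, 3, 4, 5, 6, 7, 8} — 8 values for 8 variables — and 5 appears only in G's list, so G = 5.
The 7 still-open variables draw from only 7 values {1, 2, 3, 4, 6, 7, 8}, so each is used; only A can be 8, hence A = 8.
The 2 variables C and F are confined to {1, 7}, which locks those values in; drop them from B, D, E, H.
That leaves E = 4. So H can't be 4.
That leaves H = 6. Eliminate 6 elsewhere: B.
No further eliminations apply; B can still be any of 2, 3.

2, 3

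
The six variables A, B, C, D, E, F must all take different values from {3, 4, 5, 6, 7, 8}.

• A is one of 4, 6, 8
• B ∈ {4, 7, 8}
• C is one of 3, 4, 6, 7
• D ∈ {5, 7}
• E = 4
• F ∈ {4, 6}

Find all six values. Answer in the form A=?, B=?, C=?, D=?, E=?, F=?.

A=8, B=7, C=3, D=5, E=4, F=6

E must be 4 (only option left). So A, B, C, F can't be 4.
F has just one choice, so F = 6. Remove 6 from A, C.
A has just one choice, so A = 8. Eliminate 8 elsewhere: B.
That leaves B = 7. Eliminate 7 elsewhere: C, D.
C must be 3 (only option left).
D's domain is down to {5}, so D = 5.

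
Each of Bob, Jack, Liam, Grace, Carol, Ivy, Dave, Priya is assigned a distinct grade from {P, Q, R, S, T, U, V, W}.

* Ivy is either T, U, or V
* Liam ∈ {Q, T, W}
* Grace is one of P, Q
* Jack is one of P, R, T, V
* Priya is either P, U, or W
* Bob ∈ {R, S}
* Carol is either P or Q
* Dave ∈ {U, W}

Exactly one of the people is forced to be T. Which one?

Liam

The 8 variables draw from only 8 values {P, Q, R, S, T, U, V, W}, so each is used; only Bob can be S, hence Bob = S.
The 7 still-open variables together cover exactly {P, Q, R, T, U, V, W} — 7 values for 7 variables — and R appears only in Jack's list, so Jack = R.
Among the 6 still-open variables, V fits only Ivy (and all 6 values in {P, Q, T, U, V, W} must be used), so Ivy = V.
The 5 still-open variables draw from only 5 values {P, Q, T, U, W}, so each is used; only Liam can be T, hence Liam = T.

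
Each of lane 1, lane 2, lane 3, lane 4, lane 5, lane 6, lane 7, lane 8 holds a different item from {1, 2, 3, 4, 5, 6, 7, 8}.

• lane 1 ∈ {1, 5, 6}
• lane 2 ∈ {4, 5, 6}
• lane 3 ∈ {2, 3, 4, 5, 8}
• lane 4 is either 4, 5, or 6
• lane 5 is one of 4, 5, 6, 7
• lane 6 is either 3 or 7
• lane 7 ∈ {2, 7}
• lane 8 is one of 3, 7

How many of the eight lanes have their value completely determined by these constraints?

Among the 8 variables, 1 fits only lane 1 (and all 8 values in {1, 2, 3, 4, 5, 6, 7, 8} must be used), so lane 1 = 1.
Among the 7 still-open variables, 8 fits only lane 3 (and all 7 values in {2, 3, 4, 5, 6, 7, 8} must be used), so lane 3 = 8.
The 6 still-open variables together cover exactly {2, 3, 4, 5, 6, 7} — 6 values for 6 variables — and 2 appears only in lane 7's list, so lane 7 = 2.
The 2 variables lane 6 and lane 8 are confined to {3, 7}, which locks those values in; drop them from lane 5.
Determined: lane 1=1, lane 3=8, lane 7=2. The other lanes each still have more than one consistent value. That makes 3.

3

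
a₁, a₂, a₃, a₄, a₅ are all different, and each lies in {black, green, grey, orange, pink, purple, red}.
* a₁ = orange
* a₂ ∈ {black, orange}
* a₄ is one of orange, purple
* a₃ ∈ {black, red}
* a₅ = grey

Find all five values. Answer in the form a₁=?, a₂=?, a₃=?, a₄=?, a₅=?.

a₁=orange, a₂=black, a₃=red, a₄=purple, a₅=grey

a₁ has just one choice, so a₁ = orange. Remove orange from a₂, a₄.
a₂'s domain is down to {black}, so a₂ = black. Strike black from a₃.
a₃ must be red (only option left).
That leaves a₄ = purple.
That leaves a₅ = grey.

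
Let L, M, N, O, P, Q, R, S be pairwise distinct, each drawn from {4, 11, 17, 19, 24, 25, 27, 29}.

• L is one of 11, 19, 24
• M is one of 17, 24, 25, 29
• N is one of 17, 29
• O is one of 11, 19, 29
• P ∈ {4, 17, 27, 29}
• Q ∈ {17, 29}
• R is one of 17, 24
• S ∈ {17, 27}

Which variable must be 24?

The 8 variables draw from only 8 values {4, 11, 17, 19, 24, 25, 27, 29}, so each is used; only P can be 4, hence P = 4.
The 7 still-open variables together cover exactly {11, 17, 19, 24, 25, 27, 29} — 7 values for 7 variables — and 25 appears only in M's list, so M = 25.
Among the 6 still-open variables, 27 fits only S (and all 6 values in {11, 17, 19, 24, 27, 29} must be used), so S = 27.
N and Q share exactly the 2 values {17, 29}; by pigeonhole those values go to them, so strike 17, 29 from O, R.
So 24 goes to R.

R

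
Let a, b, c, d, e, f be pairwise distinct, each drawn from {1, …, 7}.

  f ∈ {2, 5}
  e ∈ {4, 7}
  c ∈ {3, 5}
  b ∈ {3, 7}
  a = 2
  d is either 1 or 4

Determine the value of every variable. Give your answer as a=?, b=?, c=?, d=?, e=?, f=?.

a's domain is down to {2}, so a = 2. So f can't be 2.
That leaves f = 5. Eliminate 5 elsewhere: c.
c has just one choice, so c = 3. So b can't be 3.
b's domain is down to {7}, so b = 7. Remove 7 from e.
e has just one choice, so e = 4. Remove 4 from d.
d must be 1 (only option left).

a=2, b=7, c=3, d=1, e=4, f=5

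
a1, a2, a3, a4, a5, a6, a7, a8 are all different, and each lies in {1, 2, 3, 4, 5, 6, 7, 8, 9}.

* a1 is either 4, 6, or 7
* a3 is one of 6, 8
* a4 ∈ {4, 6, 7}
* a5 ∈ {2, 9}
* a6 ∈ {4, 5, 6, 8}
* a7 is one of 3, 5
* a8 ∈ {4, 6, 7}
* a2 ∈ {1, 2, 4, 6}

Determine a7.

3

a1, a4, a8 share exactly the 3 values {4, 6, 7}; by pigeonhole those values go to them, so strike 4, 6, 7 from a2, a3, a6.
That leaves a3 = 8. So a6 can't be 8.
That leaves a6 = 5. Remove 5 from a7.
So a7 = 3.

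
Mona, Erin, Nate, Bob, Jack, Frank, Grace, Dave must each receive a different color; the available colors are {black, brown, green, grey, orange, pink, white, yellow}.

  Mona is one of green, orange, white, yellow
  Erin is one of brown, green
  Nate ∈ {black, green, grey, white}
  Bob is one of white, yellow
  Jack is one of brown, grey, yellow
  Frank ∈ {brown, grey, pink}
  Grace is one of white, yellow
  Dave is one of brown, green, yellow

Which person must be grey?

Jack

The 8 variables together cover exactly {black, brown, green, grey, orange, pink, white, yellow} — 8 values for 8 variables — and black appears only in Nate's list, so Nate = black.
Among the 7 still-open variables, orange fits only Mona (and all 7 values in {brown, green, grey, orange, pink, white, yellow} must be used), so Mona = orange.
Among the 6 still-open variables, pink fits only Frank (and all 6 values in {brown, green, grey, pink, white, yellow} must be used), so Frank = pink.
The 5 still-open variables together cover exactly {brown, green, grey, white, yellow} — 5 values for 5 variables — and grey appears only in Jack's list, so Jack = grey.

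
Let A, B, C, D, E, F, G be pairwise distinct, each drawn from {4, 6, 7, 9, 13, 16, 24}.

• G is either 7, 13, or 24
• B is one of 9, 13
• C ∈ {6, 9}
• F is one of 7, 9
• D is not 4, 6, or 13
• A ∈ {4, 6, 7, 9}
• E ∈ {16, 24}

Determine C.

Among the 7 variables, 4 fits only A (and all 7 values in {4, 6, 7, 9, 13, 16, 24} must be used), so A = 4.
The 6 still-open variables together cover exactly {6, 7, 9, 13, 16, 24} — 6 values for 6 variables — and 6 appears only in C's list, so C = 6.

6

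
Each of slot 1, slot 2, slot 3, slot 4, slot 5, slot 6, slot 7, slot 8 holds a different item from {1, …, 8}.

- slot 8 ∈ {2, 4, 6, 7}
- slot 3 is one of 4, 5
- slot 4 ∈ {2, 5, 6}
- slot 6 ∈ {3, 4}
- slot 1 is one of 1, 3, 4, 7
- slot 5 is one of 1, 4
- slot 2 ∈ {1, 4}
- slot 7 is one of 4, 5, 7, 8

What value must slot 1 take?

7

The 8 variables together cover exactly {1, 2, 3, 4, 5, 6, 7, 8} — 8 values for 8 variables — and 8 appears only in slot 7's list, so slot 7 = 8.
slot 2 and slot 5 between them cover only {1, 4} — a naked pair. Remove those values from slot 1, slot 3, slot 6, slot 8.
slot 3 must be 5 (only option left). Strike 5 from slot 4.
slot 6's domain is down to {3}, so slot 6 = 3. Strike 3 from slot 1.
So slot 1 = 7.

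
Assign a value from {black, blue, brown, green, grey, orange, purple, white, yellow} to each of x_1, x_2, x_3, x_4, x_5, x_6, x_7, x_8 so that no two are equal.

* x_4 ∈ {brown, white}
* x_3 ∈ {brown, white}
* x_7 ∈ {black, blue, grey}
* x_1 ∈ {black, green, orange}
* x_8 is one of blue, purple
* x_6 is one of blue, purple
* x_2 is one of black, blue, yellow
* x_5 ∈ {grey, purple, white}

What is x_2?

x_3 and x_4 between them cover only {brown, white} — a naked pair. Remove those values from x_5.
The 2 variables x_6 and x_8 are confined to {blue, purple}, which locks those values in; drop them from x_2, x_5, x_7.
That leaves x_5 = grey. Strike grey from x_7.
x_7 has just one choice, so x_7 = black. Remove black from x_1, x_2.
So x_2 = yellow.

yellow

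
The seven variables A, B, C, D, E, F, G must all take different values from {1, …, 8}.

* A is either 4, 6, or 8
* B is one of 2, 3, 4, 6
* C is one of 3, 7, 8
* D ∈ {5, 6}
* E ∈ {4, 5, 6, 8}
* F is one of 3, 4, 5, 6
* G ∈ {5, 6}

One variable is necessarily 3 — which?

F

Among the 7 variables, 2 fits only B (and all 7 values in {2, 3, 4, 5, 6, 7, 8} must be used), so B = 2.
Among the 6 still-open variables, 7 fits only C (and all 6 values in {3, 4, 5, 6, 7, 8} must be used), so C = 7.
The 5 still-open variables together cover exactly {3, 4, 5, 6, 8} — 5 values for 5 variables — and 3 appears only in F's list, so F = 3.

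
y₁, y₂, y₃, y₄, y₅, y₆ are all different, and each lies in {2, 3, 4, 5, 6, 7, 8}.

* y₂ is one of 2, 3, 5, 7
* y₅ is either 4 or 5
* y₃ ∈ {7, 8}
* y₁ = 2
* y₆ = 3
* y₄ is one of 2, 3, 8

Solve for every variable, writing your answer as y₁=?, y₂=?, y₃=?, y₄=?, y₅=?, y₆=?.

y₁=2, y₂=5, y₃=7, y₄=8, y₅=4, y₆=3

y₁ must be 2 (only option left). So y₂, y₄ can't be 2.
y₆'s domain is down to {3}, so y₆ = 3. So y₂, y₄ can't be 3.
y₄'s domain is down to {8}, so y₄ = 8. Strike 8 from y₃.
y₃'s domain is down to {7}, so y₃ = 7. So y₂ can't be 7.
y₂'s domain is down to {5}, so y₂ = 5. Strike 5 from y₅.
y₅'s domain is down to {4}, so y₅ = 4.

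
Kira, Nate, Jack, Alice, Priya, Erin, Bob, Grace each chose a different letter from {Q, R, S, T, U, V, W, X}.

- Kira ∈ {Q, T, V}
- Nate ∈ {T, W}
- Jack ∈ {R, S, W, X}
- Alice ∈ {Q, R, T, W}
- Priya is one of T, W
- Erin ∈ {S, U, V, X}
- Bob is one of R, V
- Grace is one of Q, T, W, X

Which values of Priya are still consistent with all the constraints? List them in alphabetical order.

The 8 variables draw from only 8 values {Q, R, S, T, U, V, W, X}, so each is used; only Erin can be U, hence Erin = U.
The 7 still-open variables draw from only 7 values {Q, R, S, T, V, W, X}, so each is used; only Jack can be S, hence Jack = S.
The 6 still-open variables together cover exactly {Q, R, T, V, W, X} — 6 values for 6 variables — and X appears only in Grace's list, so Grace = X.
Nate and Priya share exactly the 2 values {T, W}; by pigeonhole those values go to them, so strike T, W from Kira, Alice.
No further eliminations apply; Priya can still be any of T, W.

T, W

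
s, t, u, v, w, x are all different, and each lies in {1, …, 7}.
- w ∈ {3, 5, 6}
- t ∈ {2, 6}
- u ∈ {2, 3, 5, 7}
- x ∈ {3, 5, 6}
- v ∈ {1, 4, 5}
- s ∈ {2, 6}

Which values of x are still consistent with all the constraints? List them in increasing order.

3, 5

s and t share exactly the 2 values {2, 6}; by pigeonhole those values go to them, so strike 2, 6 from u, w, x.
The 2 variables w and x are confined to {3, 5}, which locks those values in; drop them from u, v.
u's domain is down to {7}, so u = 7.
No further eliminations apply; x can still be any of 3, 5.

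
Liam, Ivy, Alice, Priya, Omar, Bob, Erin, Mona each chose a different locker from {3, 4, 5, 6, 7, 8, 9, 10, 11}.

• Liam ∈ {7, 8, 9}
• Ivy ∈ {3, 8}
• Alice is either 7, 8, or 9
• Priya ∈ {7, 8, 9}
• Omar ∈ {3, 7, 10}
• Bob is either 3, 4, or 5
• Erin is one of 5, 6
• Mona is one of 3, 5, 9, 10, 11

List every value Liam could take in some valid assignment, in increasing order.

7, 8, 9

Liam, Alice, Priya share exactly the 3 values {7, 8, 9}; by pigeonhole those values go to them, so strike 7, 8, 9 from Ivy, Omar, Mona.
Ivy must be 3 (only option left). So Omar, Bob, Mona can't be 3.
Omar's domain is down to {10}, so Omar = 10. Eliminate 10 elsewhere: Mona.
No further eliminations apply; Liam can still be any of 7, 8, 9.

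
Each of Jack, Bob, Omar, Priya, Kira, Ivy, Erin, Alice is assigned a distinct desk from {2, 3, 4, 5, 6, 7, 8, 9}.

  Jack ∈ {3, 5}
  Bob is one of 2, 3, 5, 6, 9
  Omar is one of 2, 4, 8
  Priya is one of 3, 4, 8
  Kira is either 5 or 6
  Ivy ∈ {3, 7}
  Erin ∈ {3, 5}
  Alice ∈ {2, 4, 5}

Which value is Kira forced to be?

6

Among the 8 variables, 7 fits only Ivy (and all 8 values in {2, 3, 4, 5, 6, 7, 8, 9} must be used), so Ivy = 7.
The 7 still-open variables together cover exactly {2, 3, 4, 5, 6, 8, 9} — 7 values for 7 variables — and 9 appears only in Bob's list, so Bob = 9.
The 6 still-open variables draw from only 6 values {2, 3, 4, 5, 6, 8}, so each is used; only Kira can be 6, hence Kira = 6.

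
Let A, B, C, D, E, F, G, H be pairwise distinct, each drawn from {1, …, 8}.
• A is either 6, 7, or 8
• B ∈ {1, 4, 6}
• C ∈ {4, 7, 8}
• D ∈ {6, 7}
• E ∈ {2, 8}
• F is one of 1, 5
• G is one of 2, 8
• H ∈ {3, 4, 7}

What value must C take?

4

The 8 variables together cover exactly {1, 2, 3, 4, 5, 6, 7, 8} — 8 values for 8 variables — and 3 appears only in H's list, so H = 3.
The 7 still-open variables together cover exactly {1, 2, 4, 5, 6, 7, 8} — 7 values for 7 variables — and 5 appears only in F's list, so F = 5.
The 6 still-open variables draw from only 6 values {1, 2, 4, 6, 7, 8}, so each is used; only B can be 1, hence B = 1.
The 5 still-open variables together cover exactly {2, 4, 6, 7, 8} — 5 values for 5 variables — and 4 appears only in C's list, so C = 4.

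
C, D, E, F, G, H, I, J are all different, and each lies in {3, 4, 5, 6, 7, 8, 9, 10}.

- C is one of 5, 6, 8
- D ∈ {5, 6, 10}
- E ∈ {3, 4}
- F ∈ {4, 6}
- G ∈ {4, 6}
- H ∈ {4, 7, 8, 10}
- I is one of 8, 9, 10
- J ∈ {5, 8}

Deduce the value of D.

10

The 8 variables draw from only 8 values {3, 4, 5, 6, 7, 8, 9, 10}, so each is used; only E can be 3, hence E = 3.
The 7 still-open variables draw from only 7 values {4, 5, 6, 7, 8, 9, 10}, so each is used; only H can be 7, hence H = 7.
The 6 still-open variables draw from only 6 values {4, 5, 6, 8, 9, 10}, so each is used; only I can be 9, hence I = 9.
The 5 still-open variables together cover exactly {4, 5, 6, 8, 10} — 5 values for 5 variables — and 10 appears only in D's list, so D = 10.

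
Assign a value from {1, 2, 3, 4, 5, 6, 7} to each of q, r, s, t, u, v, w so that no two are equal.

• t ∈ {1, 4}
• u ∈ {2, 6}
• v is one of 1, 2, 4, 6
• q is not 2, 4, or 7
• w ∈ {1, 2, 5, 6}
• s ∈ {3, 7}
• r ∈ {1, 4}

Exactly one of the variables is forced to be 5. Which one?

Among the 7 variables, 7 fits only s (and all 7 values in {1, 2, 3, 4, 5, 6, 7} must be used), so s = 7.
The 6 still-open variables draw from only 6 values {1, 2, 3, 4, 5, 6}, so each is used; only q can be 3, hence q = 3.
Among the 5 still-open variables, 5 fits only w (and all 5 values in {1, 2, 4, 5, 6} must be used), so w = 5.

w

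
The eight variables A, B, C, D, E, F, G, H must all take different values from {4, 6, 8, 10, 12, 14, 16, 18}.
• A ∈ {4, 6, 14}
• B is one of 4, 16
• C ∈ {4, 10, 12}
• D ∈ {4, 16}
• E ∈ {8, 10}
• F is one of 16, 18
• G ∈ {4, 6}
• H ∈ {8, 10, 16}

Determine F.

18

Among the 8 variables, 12 fits only C (and all 8 values in {4, 6, 8, 10, 12, 14, 16, 18} must be used), so C = 12.
The 7 still-open variables together cover exactly {4, 6, 8, 10, 14, 16, 18} — 7 values for 7 variables — and 14 appears only in A's list, so A = 14.
Among the 6 still-open variables, 6 fits only G (and all 6 values in {4, 6, 8, 10, 16, 18} must be used), so G = 6.
The 5 still-open variables together cover exactly {4, 8, 10, 16, 18} — 5 values for 5 variables — and 18 appears only in F's list, so F = 18.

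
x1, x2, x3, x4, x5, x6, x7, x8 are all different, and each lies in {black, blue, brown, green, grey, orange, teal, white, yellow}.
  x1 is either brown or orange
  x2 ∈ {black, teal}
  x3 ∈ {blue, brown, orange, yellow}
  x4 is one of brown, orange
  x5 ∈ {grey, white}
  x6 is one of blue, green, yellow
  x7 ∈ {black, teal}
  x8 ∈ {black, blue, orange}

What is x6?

x1 and x4 between them cover only {brown, orange} — a naked pair. Remove those values from x3, x8.
x2 and x7 between them cover only {black, teal} — a naked pair. Remove those values from x8.
x8's domain is down to {blue}, so x8 = blue. Eliminate blue elsewhere: x3, x6.
x3's domain is down to {yellow}, so x3 = yellow. Strike yellow from x6.
So x6 = green.

green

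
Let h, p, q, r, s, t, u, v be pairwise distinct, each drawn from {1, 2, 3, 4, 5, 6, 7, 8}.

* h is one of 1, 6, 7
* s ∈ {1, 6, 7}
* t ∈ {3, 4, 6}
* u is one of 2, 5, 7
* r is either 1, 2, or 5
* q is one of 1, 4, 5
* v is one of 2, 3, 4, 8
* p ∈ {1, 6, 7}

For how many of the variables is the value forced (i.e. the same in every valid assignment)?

The 8 variables draw from only 8 values {1, 2, 3, 4, 5, 6, 7, 8}, so each is used; only v can be 8, hence v = 8.
Among the 7 still-open variables, 3 fits only t (and all 7 values in {1, 2, 3, 4, 5, 6, 7} must be used), so t = 3.
The 6 still-open variables together cover exactly {1, 2, 4, 5, 6, 7} — 6 values for 6 variables — and 4 appears only in q's list, so q = 4.
h, p, s share exactly the 3 values {1, 6, 7}; by pigeonhole those values go to them, so strike 1, 6, 7 from r, u.
Determined: q=4, t=3, v=8. The other variables each still have more than one consistent value. That makes 3.

3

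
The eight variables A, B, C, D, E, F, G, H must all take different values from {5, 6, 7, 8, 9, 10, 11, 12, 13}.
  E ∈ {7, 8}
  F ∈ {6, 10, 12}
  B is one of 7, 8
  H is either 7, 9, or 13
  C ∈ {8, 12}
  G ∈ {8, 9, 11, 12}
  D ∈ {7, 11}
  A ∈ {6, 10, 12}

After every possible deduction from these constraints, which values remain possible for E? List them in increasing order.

The 8 variables together cover exactly {6, 7, 8, 9, 10, 11, 12, 13} — 8 values for 8 variables — and 13 appears only in H's list, so H = 13.
The 7 still-open variables together cover exactly {6, 7, 8, 9, 10, 11, 12} — 7 values for 7 variables — and 9 appears only in G's list, so G = 9.
Among the 6 still-open variables, 11 fits only D (and all 6 values in {6, 7, 8, 10, 11, 12} must be used), so D = 11.
The 2 variables B and E are confined to {7, 8}, which locks those values in; drop them from C.
That leaves C = 12. Strike 12 from A, F.
No further eliminations apply; E can still be any of 7, 8.

7, 8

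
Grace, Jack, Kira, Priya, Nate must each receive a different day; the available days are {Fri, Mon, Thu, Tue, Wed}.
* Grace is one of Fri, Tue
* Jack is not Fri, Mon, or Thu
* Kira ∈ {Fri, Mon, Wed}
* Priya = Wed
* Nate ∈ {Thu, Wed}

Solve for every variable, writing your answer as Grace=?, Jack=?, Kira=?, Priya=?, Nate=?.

Grace=Fri, Jack=Tue, Kira=Mon, Priya=Wed, Nate=Thu

Priya must be Wed (only option left). Remove Wed from Jack, Kira, Nate.
Nate must be Thu (only option left).
Jack must be Tue (only option left). Strike Tue from Grace.
Grace's domain is down to {Fri}, so Grace = Fri. Eliminate Fri elsewhere: Kira.
Kira has just one choice, so Kira = Mon.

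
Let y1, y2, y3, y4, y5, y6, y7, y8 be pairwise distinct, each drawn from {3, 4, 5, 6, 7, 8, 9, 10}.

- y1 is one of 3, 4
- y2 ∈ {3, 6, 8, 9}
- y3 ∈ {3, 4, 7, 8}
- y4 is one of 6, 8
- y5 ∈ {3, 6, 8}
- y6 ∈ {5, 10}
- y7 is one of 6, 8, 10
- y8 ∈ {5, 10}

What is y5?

Among the 8 variables, 7 fits only y3 (and all 8 values in {3, 4, 5, 6, 7, 8, 9, 10} must be used), so y3 = 7.
The 7 still-open variables draw from only 7 values {3, 4, 5, 6, 8, 9, 10}, so each is used; only y1 can be 4, hence y1 = 4.
The 6 still-open variables draw from only 6 values {3, 5, 6, 8, 9, 10}, so each is used; only y2 can be 9, hence y2 = 9.
The 5 still-open variables draw from only 5 values {3, 5, 6, 8, 10}, so each is used; only y5 can be 3, hence y5 = 3.

3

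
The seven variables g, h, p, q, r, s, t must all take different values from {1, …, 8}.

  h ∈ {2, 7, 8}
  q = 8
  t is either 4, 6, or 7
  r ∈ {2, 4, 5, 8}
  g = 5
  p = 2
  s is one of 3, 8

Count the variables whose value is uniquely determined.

7

g's domain is down to {5}, so g = 5. So r can't be 5.
p must be 2 (only option left). Remove 2 from h, r.
q's domain is down to {8}, so q = 8. So h, r, s can't be 8.
r must be 4 (only option left). So t can't be 4.
s's domain is down to {3}, so s = 3.
h must be 7 (only option left). So t can't be 7.
t must be 6 (only option left).
Every variable is fixed: g=5, h=7, p=2, q=8, r=4, s=3, t=6. That makes 7.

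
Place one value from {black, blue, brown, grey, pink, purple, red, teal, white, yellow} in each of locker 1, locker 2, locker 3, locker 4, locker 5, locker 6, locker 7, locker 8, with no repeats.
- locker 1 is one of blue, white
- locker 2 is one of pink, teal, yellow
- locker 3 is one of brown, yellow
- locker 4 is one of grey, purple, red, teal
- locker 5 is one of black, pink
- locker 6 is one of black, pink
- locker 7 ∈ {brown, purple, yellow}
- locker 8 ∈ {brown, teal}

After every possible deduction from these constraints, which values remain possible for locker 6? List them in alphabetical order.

locker 5 and locker 6 between them cover only {black, pink} — a naked pair. Remove those values from locker 2.
The 3 variables locker 2, locker 3, locker 8 are confined to {brown, teal, yellow}, which locks those values in; drop them from locker 4, locker 7.
locker 7's domain is down to {purple}, so locker 7 = purple. Strike purple from locker 4.
No further eliminations apply; locker 6 can still be any of black, pink.

black, pink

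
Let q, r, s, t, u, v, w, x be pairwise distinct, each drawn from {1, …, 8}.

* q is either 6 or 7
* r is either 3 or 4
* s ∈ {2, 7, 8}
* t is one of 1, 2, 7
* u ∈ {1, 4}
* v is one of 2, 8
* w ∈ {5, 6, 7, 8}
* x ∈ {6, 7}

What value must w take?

5

The 8 variables draw from only 8 values {1, 2, 3, 4, 5, 6, 7, 8}, so each is used; only r can be 3, hence r = 3.
The 7 still-open variables together cover exactly {1, 2, 4, 5, 6, 7, 8} — 7 values for 7 variables — and 4 appears only in u's list, so u = 4.
Among the 6 still-open variables, 1 fits only t (and all 6 values in {1, 2, 5, 6, 7, 8} must be used), so t = 1.
The 5 still-open variables draw from only 5 values {2, 5, 6, 7, 8}, so each is used; only w can be 5, hence w = 5.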